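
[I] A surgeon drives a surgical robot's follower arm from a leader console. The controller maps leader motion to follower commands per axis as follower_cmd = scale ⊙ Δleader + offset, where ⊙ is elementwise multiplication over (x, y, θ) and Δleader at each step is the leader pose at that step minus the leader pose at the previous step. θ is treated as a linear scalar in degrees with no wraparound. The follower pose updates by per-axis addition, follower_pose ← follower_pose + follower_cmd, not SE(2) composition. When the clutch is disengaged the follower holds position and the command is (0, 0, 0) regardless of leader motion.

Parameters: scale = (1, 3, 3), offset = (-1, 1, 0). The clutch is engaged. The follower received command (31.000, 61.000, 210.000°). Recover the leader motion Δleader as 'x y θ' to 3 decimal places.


axis x: (31.000 − -1) / (1) = 32.000
axis y: (61.000 − 1) / (3) = 20.000
axis θ: (210.000 − 0) / (3) = 70.000

32.000 20.000 70.000


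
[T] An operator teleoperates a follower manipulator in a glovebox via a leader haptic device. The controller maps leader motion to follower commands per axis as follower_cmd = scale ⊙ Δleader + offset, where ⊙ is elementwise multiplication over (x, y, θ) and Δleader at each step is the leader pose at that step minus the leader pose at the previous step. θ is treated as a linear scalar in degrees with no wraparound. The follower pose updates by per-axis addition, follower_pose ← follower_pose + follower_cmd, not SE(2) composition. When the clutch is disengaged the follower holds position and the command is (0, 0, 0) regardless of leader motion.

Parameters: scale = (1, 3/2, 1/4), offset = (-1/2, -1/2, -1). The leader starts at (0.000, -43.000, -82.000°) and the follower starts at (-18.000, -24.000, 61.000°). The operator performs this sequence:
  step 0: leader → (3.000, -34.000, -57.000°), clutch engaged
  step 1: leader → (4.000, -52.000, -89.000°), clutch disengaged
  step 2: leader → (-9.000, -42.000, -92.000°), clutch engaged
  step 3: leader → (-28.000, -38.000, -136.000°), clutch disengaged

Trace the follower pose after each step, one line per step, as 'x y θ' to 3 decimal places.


step 0: Δleader=(3.000, 9.000, 25.000°), engaged; cmd=(2.500, 13.000, 5.250°) → follower=(-15.500, -11.000, 66.250°)
step 1: Δleader=(1.000, -18.000, -32.000°), disengaged; cmd=(0,0,0) → follower holds at (-15.500, -11.000, 66.250°)
step 2: Δleader=(-13.000, 10.000, -3.000°), engaged; cmd=(-13.500, 14.500, -1.750°) → follower=(-29.000, 3.500, 64.500°)
step 3: Δleader=(-19.000, 4.000, -44.000°), disengaged; cmd=(0,0,0) → follower holds at (-29.000, 3.500, 64.500°)

-15.500 -11.000 66.250
-15.500 -11.000 66.250
-29.000 3.500 64.500
-29.000 3.500 64.500


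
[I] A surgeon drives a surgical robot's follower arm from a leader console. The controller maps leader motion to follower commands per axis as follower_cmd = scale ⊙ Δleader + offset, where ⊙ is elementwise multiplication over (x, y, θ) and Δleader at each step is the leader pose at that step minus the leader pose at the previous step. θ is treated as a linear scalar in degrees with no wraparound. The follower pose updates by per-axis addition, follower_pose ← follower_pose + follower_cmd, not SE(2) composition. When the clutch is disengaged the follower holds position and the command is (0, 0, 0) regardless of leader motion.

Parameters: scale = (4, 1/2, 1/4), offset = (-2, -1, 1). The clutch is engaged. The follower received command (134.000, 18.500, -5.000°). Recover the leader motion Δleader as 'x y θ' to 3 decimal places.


axis x: (134.000 − -2) / (4) = 34.000
axis y: (18.500 − -1) / (1/2) = 39.000
axis θ: (-5.000 − 1) / (1/4) = -24.000

34.000 39.000 -24.000


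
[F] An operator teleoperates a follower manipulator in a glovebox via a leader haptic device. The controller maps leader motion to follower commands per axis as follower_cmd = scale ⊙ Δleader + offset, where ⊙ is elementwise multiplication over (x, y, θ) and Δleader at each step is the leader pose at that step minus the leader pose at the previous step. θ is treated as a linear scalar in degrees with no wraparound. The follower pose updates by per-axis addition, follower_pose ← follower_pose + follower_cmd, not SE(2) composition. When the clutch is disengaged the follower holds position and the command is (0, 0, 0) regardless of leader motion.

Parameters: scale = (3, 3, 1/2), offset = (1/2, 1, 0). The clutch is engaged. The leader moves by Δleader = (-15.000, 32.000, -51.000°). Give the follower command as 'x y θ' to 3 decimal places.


axis x: 3·-15.000 + 1/2 = -44.500
axis y: 3·32.000 + 1 = 97.000
axis θ: 1/2·-51.000 + 0 = -25.500

-44.500 97.000 -25.500


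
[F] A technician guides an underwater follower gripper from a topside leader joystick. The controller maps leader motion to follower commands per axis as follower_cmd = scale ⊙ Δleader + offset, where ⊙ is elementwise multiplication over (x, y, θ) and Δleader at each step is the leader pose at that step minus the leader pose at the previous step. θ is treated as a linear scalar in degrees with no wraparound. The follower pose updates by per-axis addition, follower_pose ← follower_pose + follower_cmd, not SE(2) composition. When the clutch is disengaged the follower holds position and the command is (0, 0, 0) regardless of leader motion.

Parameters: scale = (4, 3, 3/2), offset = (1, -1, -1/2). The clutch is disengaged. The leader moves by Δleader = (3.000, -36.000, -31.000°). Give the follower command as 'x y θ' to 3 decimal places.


0.000 0.000 0.000

clutch disengaged → follower holds; cmd = (0, 0, 0)


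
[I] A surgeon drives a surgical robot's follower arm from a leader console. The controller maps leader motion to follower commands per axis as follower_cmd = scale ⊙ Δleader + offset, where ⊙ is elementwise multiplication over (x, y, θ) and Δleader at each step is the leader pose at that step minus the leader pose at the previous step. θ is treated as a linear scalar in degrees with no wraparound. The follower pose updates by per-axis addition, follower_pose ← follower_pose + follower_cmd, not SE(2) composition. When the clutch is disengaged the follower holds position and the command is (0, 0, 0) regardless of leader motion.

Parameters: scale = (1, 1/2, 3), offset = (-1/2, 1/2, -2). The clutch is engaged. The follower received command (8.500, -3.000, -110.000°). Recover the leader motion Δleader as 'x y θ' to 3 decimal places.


9.000 -7.000 -36.000

axis x: (8.500 − -1/2) / (1) = 9.000
axis y: (-3.000 − 1/2) / (1/2) = -7.000
axis θ: (-110.000 − -2) / (3) = -36.000


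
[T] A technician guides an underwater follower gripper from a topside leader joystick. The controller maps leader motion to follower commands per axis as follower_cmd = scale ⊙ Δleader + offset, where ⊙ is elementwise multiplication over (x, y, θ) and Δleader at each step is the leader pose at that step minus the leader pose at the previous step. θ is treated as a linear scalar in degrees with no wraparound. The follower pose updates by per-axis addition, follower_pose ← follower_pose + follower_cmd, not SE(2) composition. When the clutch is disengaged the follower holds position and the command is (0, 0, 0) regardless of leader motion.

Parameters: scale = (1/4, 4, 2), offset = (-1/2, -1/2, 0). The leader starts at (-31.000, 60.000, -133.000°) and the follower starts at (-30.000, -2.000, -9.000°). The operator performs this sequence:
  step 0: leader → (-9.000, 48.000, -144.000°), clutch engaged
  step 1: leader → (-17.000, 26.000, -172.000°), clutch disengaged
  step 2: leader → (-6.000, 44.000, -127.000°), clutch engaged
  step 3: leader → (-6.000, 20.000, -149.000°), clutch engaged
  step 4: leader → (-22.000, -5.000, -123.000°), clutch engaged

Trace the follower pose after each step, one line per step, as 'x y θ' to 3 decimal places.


step 0: Δleader=(22.000, -12.000, -11.000°), engaged; cmd=(5.000, -48.500, -22.000°) → follower=(-25.000, -50.500, -31.000°)
step 1: Δleader=(-8.000, -22.000, -28.000°), disengaged; cmd=(0,0,0) → follower holds at (-25.000, -50.500, -31.000°)
step 2: Δleader=(11.000, 18.000, 45.000°), engaged; cmd=(2.250, 71.500, 90.000°) → follower=(-22.750, 21.000, 59.000°)
step 3: Δleader=(0.000, -24.000, -22.000°), engaged; cmd=(-0.500, -96.500, -44.000°) → follower=(-23.250, -75.500, 15.000°)
step 4: Δleader=(-16.000, -25.000, 26.000°), engaged; cmd=(-4.500, -100.500, 52.000°) → follower=(-27.750, -176.000, 67.000°)

-25.000 -50.500 -31.000
-25.000 -50.500 -31.000
-22.750 21.000 59.000
-23.250 -75.500 15.000
-27.750 -176.000 67.000


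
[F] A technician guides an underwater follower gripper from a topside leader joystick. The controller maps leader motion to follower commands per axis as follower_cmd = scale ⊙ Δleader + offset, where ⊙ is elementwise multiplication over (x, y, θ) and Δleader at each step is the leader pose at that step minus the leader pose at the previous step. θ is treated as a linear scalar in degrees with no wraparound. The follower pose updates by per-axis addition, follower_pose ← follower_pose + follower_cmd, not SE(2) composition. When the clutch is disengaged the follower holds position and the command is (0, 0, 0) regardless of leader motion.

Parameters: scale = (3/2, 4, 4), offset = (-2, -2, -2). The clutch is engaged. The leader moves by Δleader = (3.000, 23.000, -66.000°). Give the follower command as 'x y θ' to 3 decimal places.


axis x: 3/2·3.000 + -2 = 2.500
axis y: 4·23.000 + -2 = 90.000
axis θ: 4·-66.000 + -2 = -266.000

2.500 90.000 -266.000


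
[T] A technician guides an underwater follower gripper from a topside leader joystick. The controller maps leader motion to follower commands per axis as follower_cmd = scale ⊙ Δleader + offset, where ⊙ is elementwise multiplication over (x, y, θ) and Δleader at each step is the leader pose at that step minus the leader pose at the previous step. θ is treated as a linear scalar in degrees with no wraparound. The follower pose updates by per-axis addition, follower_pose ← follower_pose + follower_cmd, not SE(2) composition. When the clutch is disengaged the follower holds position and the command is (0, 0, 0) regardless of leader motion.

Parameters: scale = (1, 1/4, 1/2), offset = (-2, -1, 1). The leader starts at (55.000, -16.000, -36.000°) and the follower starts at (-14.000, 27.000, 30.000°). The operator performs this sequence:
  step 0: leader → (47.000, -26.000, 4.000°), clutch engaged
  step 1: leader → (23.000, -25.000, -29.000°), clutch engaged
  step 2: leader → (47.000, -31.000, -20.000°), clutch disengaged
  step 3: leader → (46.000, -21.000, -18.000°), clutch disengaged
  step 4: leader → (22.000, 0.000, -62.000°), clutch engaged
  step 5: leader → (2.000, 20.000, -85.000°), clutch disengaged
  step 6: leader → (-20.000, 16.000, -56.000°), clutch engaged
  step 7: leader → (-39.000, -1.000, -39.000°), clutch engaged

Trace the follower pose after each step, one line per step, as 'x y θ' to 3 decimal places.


step 0: Δleader=(-8.000, -10.000, 40.000°), engaged; cmd=(-10.000, -3.500, 21.000°) → follower=(-24.000, 23.500, 51.000°)
step 1: Δleader=(-24.000, 1.000, -33.000°), engaged; cmd=(-26.000, -0.750, -15.500°) → follower=(-50.000, 22.750, 35.500°)
step 2: Δleader=(24.000, -6.000, 9.000°), disengaged; cmd=(0,0,0) → follower holds at (-50.000, 22.750, 35.500°)
step 3: Δleader=(-1.000, 10.000, 2.000°), disengaged; cmd=(0,0,0) → follower holds at (-50.000, 22.750, 35.500°)
step 4: Δleader=(-24.000, 21.000, -44.000°), engaged; cmd=(-26.000, 4.250, -21.000°) → follower=(-76.000, 27.000, 14.500°)
step 5: Δleader=(-20.000, 20.000, -23.000°), disengaged; cmd=(0,0,0) → follower holds at (-76.000, 27.000, 14.500°)
step 6: Δleader=(-22.000, -4.000, 29.000°), engaged; cmd=(-24.000, -2.000, 15.500°) → follower=(-100.000, 25.000, 30.000°)
step 7: Δleader=(-19.000, -17.000, 17.000°), engaged; cmd=(-21.000, -5.250, 9.500°) → follower=(-121.000, 19.750, 39.500°)

-24.000 23.500 51.000
-50.000 22.750 35.500
-50.000 22.750 35.500
-50.000 22.750 35.500
-76.000 27.000 14.500
-76.000 27.000 14.500
-100.000 25.000 30.000
-121.000 19.750 39.500


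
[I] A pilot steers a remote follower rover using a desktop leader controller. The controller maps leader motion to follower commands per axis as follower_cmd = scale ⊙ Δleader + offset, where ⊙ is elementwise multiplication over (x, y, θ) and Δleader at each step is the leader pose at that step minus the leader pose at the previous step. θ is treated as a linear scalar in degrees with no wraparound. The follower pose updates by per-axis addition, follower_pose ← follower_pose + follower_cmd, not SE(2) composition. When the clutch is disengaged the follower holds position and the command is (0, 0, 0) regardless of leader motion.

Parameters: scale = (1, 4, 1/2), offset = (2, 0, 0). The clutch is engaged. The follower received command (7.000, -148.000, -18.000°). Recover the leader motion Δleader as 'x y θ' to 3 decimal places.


5.000 -37.000 -36.000

axis x: (7.000 − 2) / (1) = 5.000
axis y: (-148.000 − 0) / (4) = -37.000
axis θ: (-18.000 − 0) / (1/2) = -36.000


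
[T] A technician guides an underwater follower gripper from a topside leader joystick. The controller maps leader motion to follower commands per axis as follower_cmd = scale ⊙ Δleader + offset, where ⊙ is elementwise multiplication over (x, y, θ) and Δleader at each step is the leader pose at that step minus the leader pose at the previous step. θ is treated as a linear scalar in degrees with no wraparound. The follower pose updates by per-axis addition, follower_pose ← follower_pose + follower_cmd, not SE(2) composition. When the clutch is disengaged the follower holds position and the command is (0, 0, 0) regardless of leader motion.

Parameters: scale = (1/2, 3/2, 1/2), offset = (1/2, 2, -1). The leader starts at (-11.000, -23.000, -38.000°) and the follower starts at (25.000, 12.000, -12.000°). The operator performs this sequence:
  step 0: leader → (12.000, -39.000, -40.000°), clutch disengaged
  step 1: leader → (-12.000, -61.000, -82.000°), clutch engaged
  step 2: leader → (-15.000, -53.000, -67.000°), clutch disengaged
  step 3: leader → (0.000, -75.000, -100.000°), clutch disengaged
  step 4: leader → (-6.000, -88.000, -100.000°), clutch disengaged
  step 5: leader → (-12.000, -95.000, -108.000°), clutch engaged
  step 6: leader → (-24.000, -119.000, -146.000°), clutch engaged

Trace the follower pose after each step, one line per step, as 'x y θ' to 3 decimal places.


step 0: Δleader=(23.000, -16.000, -2.000°), disengaged; cmd=(0,0,0) → follower holds at (25.000, 12.000, -12.000°)
step 1: Δleader=(-24.000, -22.000, -42.000°), engaged; cmd=(-11.500, -31.000, -22.000°) → follower=(13.500, -19.000, -34.000°)
step 2: Δleader=(-3.000, 8.000, 15.000°), disengaged; cmd=(0,0,0) → follower holds at (13.500, -19.000, -34.000°)
step 3: Δleader=(15.000, -22.000, -33.000°), disengaged; cmd=(0,0,0) → follower holds at (13.500, -19.000, -34.000°)
step 4: Δleader=(-6.000, -13.000, 0.000°), disengaged; cmd=(0,0,0) → follower holds at (13.500, -19.000, -34.000°)
step 5: Δleader=(-6.000, -7.000, -8.000°), engaged; cmd=(-2.500, -8.500, -5.000°) → follower=(11.000, -27.500, -39.000°)
step 6: Δleader=(-12.000, -24.000, -38.000°), engaged; cmd=(-5.500, -34.000, -20.000°) → follower=(5.500, -61.500, -59.000°)

25.000 12.000 -12.000
13.500 -19.000 -34.000
13.500 -19.000 -34.000
13.500 -19.000 -34.000
13.500 -19.000 -34.000
11.000 -27.500 -39.000
5.500 -61.500 -59.000


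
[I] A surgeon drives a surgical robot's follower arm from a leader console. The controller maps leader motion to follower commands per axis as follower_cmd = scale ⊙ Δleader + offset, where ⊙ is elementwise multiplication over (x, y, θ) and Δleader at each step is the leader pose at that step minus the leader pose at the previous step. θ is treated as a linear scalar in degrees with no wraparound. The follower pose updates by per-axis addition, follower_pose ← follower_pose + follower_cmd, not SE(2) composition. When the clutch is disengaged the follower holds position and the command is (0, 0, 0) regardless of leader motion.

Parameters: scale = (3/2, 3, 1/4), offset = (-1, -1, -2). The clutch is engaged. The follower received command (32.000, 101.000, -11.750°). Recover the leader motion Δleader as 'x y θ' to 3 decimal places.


22.000 34.000 -39.000

axis x: (32.000 − -1) / (3/2) = 22.000
axis y: (101.000 − -1) / (3) = 34.000
axis θ: (-11.750 − -2) / (1/4) = -39.000


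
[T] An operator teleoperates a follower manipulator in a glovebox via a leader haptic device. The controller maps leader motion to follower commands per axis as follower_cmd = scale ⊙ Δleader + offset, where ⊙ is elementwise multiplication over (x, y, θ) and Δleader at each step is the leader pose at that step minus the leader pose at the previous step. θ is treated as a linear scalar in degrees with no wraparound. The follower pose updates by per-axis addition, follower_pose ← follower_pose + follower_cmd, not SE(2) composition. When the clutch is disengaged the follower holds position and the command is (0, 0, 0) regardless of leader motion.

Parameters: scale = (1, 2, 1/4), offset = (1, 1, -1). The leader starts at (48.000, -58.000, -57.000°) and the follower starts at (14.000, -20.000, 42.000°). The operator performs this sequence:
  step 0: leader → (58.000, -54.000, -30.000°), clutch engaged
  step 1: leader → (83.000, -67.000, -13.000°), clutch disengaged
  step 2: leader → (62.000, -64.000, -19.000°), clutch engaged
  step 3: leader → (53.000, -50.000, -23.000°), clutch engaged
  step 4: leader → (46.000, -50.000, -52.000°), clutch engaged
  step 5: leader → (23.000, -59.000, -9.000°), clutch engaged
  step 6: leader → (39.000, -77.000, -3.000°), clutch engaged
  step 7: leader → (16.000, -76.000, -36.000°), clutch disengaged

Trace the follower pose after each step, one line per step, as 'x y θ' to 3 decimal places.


step 0: Δleader=(10.000, 4.000, 27.000°), engaged; cmd=(11.000, 9.000, 5.750°) → follower=(25.000, -11.000, 47.750°)
step 1: Δleader=(25.000, -13.000, 17.000°), disengaged; cmd=(0,0,0) → follower holds at (25.000, -11.000, 47.750°)
step 2: Δleader=(-21.000, 3.000, -6.000°), engaged; cmd=(-20.000, 7.000, -2.500°) → follower=(5.000, -4.000, 45.250°)
step 3: Δleader=(-9.000, 14.000, -4.000°), engaged; cmd=(-8.000, 29.000, -2.000°) → follower=(-3.000, 25.000, 43.250°)
step 4: Δleader=(-7.000, 0.000, -29.000°), engaged; cmd=(-6.000, 1.000, -8.250°) → follower=(-9.000, 26.000, 35.000°)
step 5: Δleader=(-23.000, -9.000, 43.000°), engaged; cmd=(-22.000, -17.000, 9.750°) → follower=(-31.000, 9.000, 44.750°)
step 6: Δleader=(16.000, -18.000, 6.000°), engaged; cmd=(17.000, -35.000, 0.500°) → follower=(-14.000, -26.000, 45.250°)
step 7: Δleader=(-23.000, 1.000, -33.000°), disengaged; cmd=(0,0,0) → follower holds at (-14.000, -26.000, 45.250°)

25.000 -11.000 47.750
25.000 -11.000 47.750
5.000 -4.000 45.250
-3.000 25.000 43.250
-9.000 26.000 35.000
-31.000 9.000 44.750
-14.000 -26.000 45.250
-14.000 -26.000 45.250


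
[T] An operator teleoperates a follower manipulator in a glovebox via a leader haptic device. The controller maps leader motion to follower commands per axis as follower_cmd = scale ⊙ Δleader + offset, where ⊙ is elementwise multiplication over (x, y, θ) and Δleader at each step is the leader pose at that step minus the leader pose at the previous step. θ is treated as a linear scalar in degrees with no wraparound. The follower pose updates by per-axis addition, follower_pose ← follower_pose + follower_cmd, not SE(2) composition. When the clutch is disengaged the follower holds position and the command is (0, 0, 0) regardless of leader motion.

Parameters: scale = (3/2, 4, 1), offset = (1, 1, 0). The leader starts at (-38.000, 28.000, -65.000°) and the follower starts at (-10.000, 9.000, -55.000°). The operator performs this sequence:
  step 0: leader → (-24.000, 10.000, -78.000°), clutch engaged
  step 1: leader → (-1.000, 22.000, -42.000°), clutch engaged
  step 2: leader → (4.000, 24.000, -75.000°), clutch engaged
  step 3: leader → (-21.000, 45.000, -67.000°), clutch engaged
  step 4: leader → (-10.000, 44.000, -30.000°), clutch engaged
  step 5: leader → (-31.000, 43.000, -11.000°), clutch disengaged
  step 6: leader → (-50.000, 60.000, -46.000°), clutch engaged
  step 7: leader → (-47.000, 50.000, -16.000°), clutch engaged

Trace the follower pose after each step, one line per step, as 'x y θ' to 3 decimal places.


12.000 -62.000 -68.000
47.500 -13.000 -32.000
56.000 -4.000 -65.000
19.500 81.000 -57.000
37.000 78.000 -20.000
37.000 78.000 -20.000
9.500 147.000 -55.000
15.000 108.000 -25.000

step 0: Δleader=(14.000, -18.000, -13.000°), engaged; cmd=(22.000, -71.000, -13.000°) → follower=(12.000, -62.000, -68.000°)
step 1: Δleader=(23.000, 12.000, 36.000°), engaged; cmd=(35.500, 49.000, 36.000°) → follower=(47.500, -13.000, -32.000°)
step 2: Δleader=(5.000, 2.000, -33.000°), engaged; cmd=(8.500, 9.000, -33.000°) → follower=(56.000, -4.000, -65.000°)
step 3: Δleader=(-25.000, 21.000, 8.000°), engaged; cmd=(-36.500, 85.000, 8.000°) → follower=(19.500, 81.000, -57.000°)
step 4: Δleader=(11.000, -1.000, 37.000°), engaged; cmd=(17.500, -3.000, 37.000°) → follower=(37.000, 78.000, -20.000°)
step 5: Δleader=(-21.000, -1.000, 19.000°), disengaged; cmd=(0,0,0) → follower holds at (37.000, 78.000, -20.000°)
step 6: Δleader=(-19.000, 17.000, -35.000°), engaged; cmd=(-27.500, 69.000, -35.000°) → follower=(9.500, 147.000, -55.000°)
step 7: Δleader=(3.000, -10.000, 30.000°), engaged; cmd=(5.500, -39.000, 30.000°) → follower=(15.000, 108.000, -25.000°)


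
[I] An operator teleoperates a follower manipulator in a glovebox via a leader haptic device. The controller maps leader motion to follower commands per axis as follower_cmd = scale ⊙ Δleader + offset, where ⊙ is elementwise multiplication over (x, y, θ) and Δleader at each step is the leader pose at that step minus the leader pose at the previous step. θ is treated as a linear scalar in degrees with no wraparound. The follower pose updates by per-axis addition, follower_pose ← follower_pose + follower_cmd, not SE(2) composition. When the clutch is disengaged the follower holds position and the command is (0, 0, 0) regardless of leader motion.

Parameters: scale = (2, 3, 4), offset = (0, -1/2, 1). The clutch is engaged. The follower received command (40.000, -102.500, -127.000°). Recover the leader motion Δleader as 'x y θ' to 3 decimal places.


20.000 -34.000 -32.000

axis x: (40.000 − 0) / (2) = 20.000
axis y: (-102.500 − -1/2) / (3) = -34.000
axis θ: (-127.000 − 1) / (4) = -32.000


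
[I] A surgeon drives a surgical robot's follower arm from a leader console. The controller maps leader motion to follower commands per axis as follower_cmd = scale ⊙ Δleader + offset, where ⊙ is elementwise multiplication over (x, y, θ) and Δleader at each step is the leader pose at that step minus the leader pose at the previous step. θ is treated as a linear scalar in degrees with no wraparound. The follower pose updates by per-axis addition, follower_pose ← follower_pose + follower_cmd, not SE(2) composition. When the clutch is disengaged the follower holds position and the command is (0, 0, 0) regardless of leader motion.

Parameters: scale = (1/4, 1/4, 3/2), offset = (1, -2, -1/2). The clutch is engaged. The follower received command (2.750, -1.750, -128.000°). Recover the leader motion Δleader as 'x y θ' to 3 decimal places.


axis x: (2.750 − 1) / (1/4) = 7.000
axis y: (-1.750 − -2) / (1/4) = 1.000
axis θ: (-128.000 − -1/2) / (3/2) = -85.000

7.000 1.000 -85.000


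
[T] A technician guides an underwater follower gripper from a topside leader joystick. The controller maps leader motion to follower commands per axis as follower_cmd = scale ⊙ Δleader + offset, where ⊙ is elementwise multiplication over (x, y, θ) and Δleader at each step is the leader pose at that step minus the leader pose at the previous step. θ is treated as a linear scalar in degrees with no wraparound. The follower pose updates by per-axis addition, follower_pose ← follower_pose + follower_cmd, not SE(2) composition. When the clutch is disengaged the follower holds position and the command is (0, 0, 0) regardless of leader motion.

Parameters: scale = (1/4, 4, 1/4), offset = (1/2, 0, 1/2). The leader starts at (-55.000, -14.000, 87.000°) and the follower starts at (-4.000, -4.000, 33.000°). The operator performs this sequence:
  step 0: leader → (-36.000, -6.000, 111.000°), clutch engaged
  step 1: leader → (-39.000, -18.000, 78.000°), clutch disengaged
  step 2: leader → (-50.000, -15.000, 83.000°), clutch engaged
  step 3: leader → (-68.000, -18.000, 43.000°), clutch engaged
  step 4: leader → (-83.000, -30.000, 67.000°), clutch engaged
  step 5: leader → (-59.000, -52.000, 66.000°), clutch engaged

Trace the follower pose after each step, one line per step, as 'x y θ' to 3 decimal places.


step 0: Δleader=(19.000, 8.000, 24.000°), engaged; cmd=(5.250, 32.000, 6.500°) → follower=(1.250, 28.000, 39.500°)
step 1: Δleader=(-3.000, -12.000, -33.000°), disengaged; cmd=(0,0,0) → follower holds at (1.250, 28.000, 39.500°)
step 2: Δleader=(-11.000, 3.000, 5.000°), engaged; cmd=(-2.250, 12.000, 1.750°) → follower=(-1.000, 40.000, 41.250°)
step 3: Δleader=(-18.000, -3.000, -40.000°), engaged; cmd=(-4.000, -12.000, -9.500°) → follower=(-5.000, 28.000, 31.750°)
step 4: Δleader=(-15.000, -12.000, 24.000°), engaged; cmd=(-3.250, -48.000, 6.500°) → follower=(-8.250, -20.000, 38.250°)
step 5: Δleader=(24.000, -22.000, -1.000°), engaged; cmd=(6.500, -88.000, 0.250°) → follower=(-1.750, -108.000, 38.500°)

1.250 28.000 39.500
1.250 28.000 39.500
-1.000 40.000 41.250
-5.000 28.000 31.750
-8.250 -20.000 38.250
-1.750 -108.000 38.500


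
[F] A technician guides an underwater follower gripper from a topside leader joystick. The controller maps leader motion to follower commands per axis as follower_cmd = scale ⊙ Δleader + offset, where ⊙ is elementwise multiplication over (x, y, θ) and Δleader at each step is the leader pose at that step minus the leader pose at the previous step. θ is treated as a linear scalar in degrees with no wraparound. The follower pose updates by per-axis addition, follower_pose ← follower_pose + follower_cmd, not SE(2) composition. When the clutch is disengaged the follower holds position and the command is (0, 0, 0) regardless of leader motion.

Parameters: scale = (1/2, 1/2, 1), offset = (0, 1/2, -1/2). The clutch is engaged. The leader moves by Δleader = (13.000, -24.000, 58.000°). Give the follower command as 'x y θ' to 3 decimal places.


6.500 -11.500 57.500

axis x: 1/2·13.000 + 0 = 6.500
axis y: 1/2·-24.000 + 1/2 = -11.500
axis θ: 1·58.000 + -1/2 = 57.500


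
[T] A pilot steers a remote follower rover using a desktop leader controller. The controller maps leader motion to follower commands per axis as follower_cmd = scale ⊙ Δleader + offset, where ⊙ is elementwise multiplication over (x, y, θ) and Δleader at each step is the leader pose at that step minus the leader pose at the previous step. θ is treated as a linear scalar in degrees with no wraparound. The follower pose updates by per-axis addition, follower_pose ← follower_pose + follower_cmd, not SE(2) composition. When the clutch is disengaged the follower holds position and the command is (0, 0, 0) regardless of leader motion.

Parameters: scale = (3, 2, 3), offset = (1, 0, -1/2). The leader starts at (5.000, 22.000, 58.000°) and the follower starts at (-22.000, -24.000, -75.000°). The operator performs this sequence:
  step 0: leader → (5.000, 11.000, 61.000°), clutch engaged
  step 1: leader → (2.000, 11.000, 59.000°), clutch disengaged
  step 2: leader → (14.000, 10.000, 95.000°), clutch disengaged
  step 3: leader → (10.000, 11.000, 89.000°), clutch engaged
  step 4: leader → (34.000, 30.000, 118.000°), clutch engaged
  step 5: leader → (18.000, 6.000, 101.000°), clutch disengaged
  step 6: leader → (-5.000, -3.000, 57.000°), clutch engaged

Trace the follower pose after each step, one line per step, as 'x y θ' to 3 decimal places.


step 0: Δleader=(0.000, -11.000, 3.000°), engaged; cmd=(1.000, -22.000, 8.500°) → follower=(-21.000, -46.000, -66.500°)
step 1: Δleader=(-3.000, 0.000, -2.000°), disengaged; cmd=(0,0,0) → follower holds at (-21.000, -46.000, -66.500°)
step 2: Δleader=(12.000, -1.000, 36.000°), disengaged; cmd=(0,0,0) → follower holds at (-21.000, -46.000, -66.500°)
step 3: Δleader=(-4.000, 1.000, -6.000°), engaged; cmd=(-11.000, 2.000, -18.500°) → follower=(-32.000, -44.000, -85.000°)
step 4: Δleader=(24.000, 19.000, 29.000°), engaged; cmd=(73.000, 38.000, 86.500°) → follower=(41.000, -6.000, 1.500°)
step 5: Δleader=(-16.000, -24.000, -17.000°), disengaged; cmd=(0,0,0) → follower holds at (41.000, -6.000, 1.500°)
step 6: Δleader=(-23.000, -9.000, -44.000°), engaged; cmd=(-68.000, -18.000, -132.500°) → follower=(-27.000, -24.000, -131.000°)

-21.000 -46.000 -66.500
-21.000 -46.000 -66.500
-21.000 -46.000 -66.500
-32.000 -44.000 -85.000
41.000 -6.000 1.500
41.000 -6.000 1.500
-27.000 -24.000 -131.000


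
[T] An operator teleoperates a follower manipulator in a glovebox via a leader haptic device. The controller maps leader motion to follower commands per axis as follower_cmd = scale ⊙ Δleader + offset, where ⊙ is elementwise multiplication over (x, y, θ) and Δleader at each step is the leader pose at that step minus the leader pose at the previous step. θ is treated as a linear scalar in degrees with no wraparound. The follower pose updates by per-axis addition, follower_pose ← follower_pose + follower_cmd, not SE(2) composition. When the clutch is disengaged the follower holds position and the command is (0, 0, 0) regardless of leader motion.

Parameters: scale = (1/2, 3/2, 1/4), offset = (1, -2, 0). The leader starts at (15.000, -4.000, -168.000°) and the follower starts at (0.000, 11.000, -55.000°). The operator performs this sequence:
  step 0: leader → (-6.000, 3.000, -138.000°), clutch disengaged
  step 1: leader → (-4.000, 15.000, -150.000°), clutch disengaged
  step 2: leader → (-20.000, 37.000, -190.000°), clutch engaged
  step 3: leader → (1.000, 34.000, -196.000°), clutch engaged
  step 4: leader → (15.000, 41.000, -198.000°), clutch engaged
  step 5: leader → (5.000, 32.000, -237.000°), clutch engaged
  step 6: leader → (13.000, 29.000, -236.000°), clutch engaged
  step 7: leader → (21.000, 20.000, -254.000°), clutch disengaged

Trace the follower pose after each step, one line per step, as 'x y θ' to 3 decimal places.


0.000 11.000 -55.000
0.000 11.000 -55.000
-7.000 42.000 -65.000
4.500 35.500 -66.500
12.500 44.000 -67.000
8.500 28.500 -76.750
13.500 22.000 -76.500
13.500 22.000 -76.500

step 0: Δleader=(-21.000, 7.000, 30.000°), disengaged; cmd=(0,0,0) → follower holds at (0.000, 11.000, -55.000°)
step 1: Δleader=(2.000, 12.000, -12.000°), disengaged; cmd=(0,0,0) → follower holds at (0.000, 11.000, -55.000°)
step 2: Δleader=(-16.000, 22.000, -40.000°), engaged; cmd=(-7.000, 31.000, -10.000°) → follower=(-7.000, 42.000, -65.000°)
step 3: Δleader=(21.000, -3.000, -6.000°), engaged; cmd=(11.500, -6.500, -1.500°) → follower=(4.500, 35.500, -66.500°)
step 4: Δleader=(14.000, 7.000, -2.000°), engaged; cmd=(8.000, 8.500, -0.500°) → follower=(12.500, 44.000, -67.000°)
step 5: Δleader=(-10.000, -9.000, -39.000°), engaged; cmd=(-4.000, -15.500, -9.750°) → follower=(8.500, 28.500, -76.750°)
step 6: Δleader=(8.000, -3.000, 1.000°), engaged; cmd=(5.000, -6.500, 0.250°) → follower=(13.500, 22.000, -76.500°)
step 7: Δleader=(8.000, -9.000, -18.000°), disengaged; cmd=(0,0,0) → follower holds at (13.500, 22.000, -76.500°)


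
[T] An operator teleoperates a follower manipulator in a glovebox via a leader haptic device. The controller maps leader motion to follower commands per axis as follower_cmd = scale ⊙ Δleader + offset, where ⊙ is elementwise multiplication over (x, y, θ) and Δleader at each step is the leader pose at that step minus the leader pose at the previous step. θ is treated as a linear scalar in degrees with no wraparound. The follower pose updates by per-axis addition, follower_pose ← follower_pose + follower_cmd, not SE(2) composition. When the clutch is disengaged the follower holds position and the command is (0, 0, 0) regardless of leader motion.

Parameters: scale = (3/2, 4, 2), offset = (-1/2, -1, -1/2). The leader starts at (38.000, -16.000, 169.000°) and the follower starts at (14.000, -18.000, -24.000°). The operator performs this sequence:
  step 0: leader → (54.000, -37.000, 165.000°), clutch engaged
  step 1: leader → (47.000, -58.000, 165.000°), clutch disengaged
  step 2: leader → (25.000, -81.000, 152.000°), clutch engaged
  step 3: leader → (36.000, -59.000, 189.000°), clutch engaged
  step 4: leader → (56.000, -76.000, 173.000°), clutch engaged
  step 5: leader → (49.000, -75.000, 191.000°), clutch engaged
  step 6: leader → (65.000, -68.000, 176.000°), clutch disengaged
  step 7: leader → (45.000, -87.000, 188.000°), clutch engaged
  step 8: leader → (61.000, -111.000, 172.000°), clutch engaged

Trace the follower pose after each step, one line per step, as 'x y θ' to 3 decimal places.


37.500 -103.000 -32.500
37.500 -103.000 -32.500
4.000 -196.000 -59.000
20.000 -109.000 14.500
49.500 -178.000 -18.000
38.500 -175.000 17.500
38.500 -175.000 17.500
8.000 -252.000 41.000
31.500 -349.000 8.500

step 0: Δleader=(16.000, -21.000, -4.000°), engaged; cmd=(23.500, -85.000, -8.500°) → follower=(37.500, -103.000, -32.500°)
step 1: Δleader=(-7.000, -21.000, 0.000°), disengaged; cmd=(0,0,0) → follower holds at (37.500, -103.000, -32.500°)
step 2: Δleader=(-22.000, -23.000, -13.000°), engaged; cmd=(-33.500, -93.000, -26.500°) → follower=(4.000, -196.000, -59.000°)
step 3: Δleader=(11.000, 22.000, 37.000°), engaged; cmd=(16.000, 87.000, 73.500°) → follower=(20.000, -109.000, 14.500°)
step 4: Δleader=(20.000, -17.000, -16.000°), engaged; cmd=(29.500, -69.000, -32.500°) → follower=(49.500, -178.000, -18.000°)
step 5: Δleader=(-7.000, 1.000, 18.000°), engaged; cmd=(-11.000, 3.000, 35.500°) → follower=(38.500, -175.000, 17.500°)
step 6: Δleader=(16.000, 7.000, -15.000°), disengaged; cmd=(0,0,0) → follower holds at (38.500, -175.000, 17.500°)
step 7: Δleader=(-20.000, -19.000, 12.000°), engaged; cmd=(-30.500, -77.000, 23.500°) → follower=(8.000, -252.000, 41.000°)
step 8: Δleader=(16.000, -24.000, -16.000°), engaged; cmd=(23.500, -97.000, -32.500°) → follower=(31.500, -349.000, 8.500°)


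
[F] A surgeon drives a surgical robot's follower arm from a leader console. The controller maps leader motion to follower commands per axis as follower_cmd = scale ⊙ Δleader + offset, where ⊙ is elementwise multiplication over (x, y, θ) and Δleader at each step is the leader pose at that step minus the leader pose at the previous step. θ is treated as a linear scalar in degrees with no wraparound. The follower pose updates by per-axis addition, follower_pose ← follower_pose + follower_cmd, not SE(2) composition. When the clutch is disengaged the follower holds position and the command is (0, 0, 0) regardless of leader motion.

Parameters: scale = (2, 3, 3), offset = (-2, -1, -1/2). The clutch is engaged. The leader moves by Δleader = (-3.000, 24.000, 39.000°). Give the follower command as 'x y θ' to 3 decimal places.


-8.000 71.000 116.500

axis x: 2·-3.000 + -2 = -8.000
axis y: 3·24.000 + -1 = 71.000
axis θ: 3·39.000 + -1/2 = 116.500


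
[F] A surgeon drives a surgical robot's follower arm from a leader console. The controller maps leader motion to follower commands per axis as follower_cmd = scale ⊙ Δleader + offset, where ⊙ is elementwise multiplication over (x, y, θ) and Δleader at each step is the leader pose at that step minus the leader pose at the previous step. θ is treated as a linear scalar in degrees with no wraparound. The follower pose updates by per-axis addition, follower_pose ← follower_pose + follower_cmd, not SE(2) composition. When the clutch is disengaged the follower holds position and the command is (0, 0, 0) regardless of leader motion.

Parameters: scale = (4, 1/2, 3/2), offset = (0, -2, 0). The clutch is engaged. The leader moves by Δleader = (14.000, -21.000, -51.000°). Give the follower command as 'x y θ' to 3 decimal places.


axis x: 4·14.000 + 0 = 56.000
axis y: 1/2·-21.000 + -2 = -12.500
axis θ: 3/2·-51.000 + 0 = -76.500

56.000 -12.500 -76.500


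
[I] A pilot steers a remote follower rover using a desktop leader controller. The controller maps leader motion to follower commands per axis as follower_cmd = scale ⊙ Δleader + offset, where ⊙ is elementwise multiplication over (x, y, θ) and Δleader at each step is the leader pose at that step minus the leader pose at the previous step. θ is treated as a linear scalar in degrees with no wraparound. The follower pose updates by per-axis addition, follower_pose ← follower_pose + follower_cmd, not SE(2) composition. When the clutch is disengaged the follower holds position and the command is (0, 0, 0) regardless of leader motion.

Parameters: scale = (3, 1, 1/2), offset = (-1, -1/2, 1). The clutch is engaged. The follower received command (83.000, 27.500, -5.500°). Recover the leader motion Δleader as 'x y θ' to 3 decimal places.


28.000 28.000 -13.000

axis x: (83.000 − -1) / (3) = 28.000
axis y: (27.500 − -1/2) / (1) = 28.000
axis θ: (-5.500 − 1) / (1/2) = -13.000


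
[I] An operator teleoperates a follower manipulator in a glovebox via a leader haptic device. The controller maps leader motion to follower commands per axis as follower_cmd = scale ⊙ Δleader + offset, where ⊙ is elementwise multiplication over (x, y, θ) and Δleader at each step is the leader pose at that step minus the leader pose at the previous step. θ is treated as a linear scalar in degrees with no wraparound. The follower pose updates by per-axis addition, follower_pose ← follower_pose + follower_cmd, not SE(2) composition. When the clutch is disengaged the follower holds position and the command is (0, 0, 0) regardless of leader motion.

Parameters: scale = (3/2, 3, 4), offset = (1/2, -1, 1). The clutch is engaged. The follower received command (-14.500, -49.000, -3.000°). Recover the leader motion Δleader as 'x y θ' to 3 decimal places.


axis x: (-14.500 − 1/2) / (3/2) = -10.000
axis y: (-49.000 − -1) / (3) = -16.000
axis θ: (-3.000 − 1) / (4) = -1.000

-10.000 -16.000 -1.000


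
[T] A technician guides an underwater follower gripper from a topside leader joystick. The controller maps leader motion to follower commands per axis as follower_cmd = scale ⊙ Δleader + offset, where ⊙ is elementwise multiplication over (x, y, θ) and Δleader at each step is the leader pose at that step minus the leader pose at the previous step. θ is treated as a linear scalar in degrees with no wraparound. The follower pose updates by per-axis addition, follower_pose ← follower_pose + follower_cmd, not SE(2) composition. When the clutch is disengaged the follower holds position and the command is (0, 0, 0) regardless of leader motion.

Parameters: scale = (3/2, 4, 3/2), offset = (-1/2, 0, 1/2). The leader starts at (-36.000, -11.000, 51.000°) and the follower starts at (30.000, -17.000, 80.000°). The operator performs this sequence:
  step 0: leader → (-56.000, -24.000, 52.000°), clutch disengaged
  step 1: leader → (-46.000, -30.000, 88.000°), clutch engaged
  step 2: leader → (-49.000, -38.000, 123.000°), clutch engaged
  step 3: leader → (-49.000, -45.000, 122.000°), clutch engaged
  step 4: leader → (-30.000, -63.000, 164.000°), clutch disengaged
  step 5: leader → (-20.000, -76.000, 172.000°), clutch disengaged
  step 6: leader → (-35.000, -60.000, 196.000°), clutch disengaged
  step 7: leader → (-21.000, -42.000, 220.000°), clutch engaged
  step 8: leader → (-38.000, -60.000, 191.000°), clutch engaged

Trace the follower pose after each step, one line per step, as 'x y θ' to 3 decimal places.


30.000 -17.000 80.000
44.500 -41.000 134.500
39.500 -73.000 187.500
39.000 -101.000 186.500
39.000 -101.000 186.500
39.000 -101.000 186.500
39.000 -101.000 186.500
59.500 -29.000 223.000
33.500 -101.000 180.000

step 0: Δleader=(-20.000, -13.000, 1.000°), disengaged; cmd=(0,0,0) → follower holds at (30.000, -17.000, 80.000°)
step 1: Δleader=(10.000, -6.000, 36.000°), engaged; cmd=(14.500, -24.000, 54.500°) → follower=(44.500, -41.000, 134.500°)
step 2: Δleader=(-3.000, -8.000, 35.000°), engaged; cmd=(-5.000, -32.000, 53.000°) → follower=(39.500, -73.000, 187.500°)
step 3: Δleader=(0.000, -7.000, -1.000°), engaged; cmd=(-0.500, -28.000, -1.000°) → follower=(39.000, -101.000, 186.500°)
step 4: Δleader=(19.000, -18.000, 42.000°), disengaged; cmd=(0,0,0) → follower holds at (39.000, -101.000, 186.500°)
step 5: Δleader=(10.000, -13.000, 8.000°), disengaged; cmd=(0,0,0) → follower holds at (39.000, -101.000, 186.500°)
step 6: Δleader=(-15.000, 16.000, 24.000°), disengaged; cmd=(0,0,0) → follower holds at (39.000, -101.000, 186.500°)
step 7: Δleader=(14.000, 18.000, 24.000°), engaged; cmd=(20.500, 72.000, 36.500°) → follower=(59.500, -29.000, 223.000°)
step 8: Δleader=(-17.000, -18.000, -29.000°), engaged; cmd=(-26.000, -72.000, -43.000°) → follower=(33.500, -101.000, 180.000°)
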